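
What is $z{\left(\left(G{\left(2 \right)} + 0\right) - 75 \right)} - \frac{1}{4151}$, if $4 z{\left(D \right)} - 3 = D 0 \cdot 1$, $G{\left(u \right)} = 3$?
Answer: $\frac{12449}{16604} \approx 0.74976$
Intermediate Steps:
$z{\left(D \right)} = \frac{3}{4}$ ($z{\left(D \right)} = \frac{3}{4} + \frac{D 0 \cdot 1}{4} = \frac{3}{4} + \frac{D 0}{4} = \frac{3}{4} + \frac{1}{4} \cdot 0 = \frac{3}{4} + 0 = \frac{3}{4}$)
$z{\left(\left(G{\left(2 \right)} + 0\right) - 75 \right)} - \frac{1}{4151} = \frac{3}{4} - \frac{1}{4151} = \frac{12449}{16604}$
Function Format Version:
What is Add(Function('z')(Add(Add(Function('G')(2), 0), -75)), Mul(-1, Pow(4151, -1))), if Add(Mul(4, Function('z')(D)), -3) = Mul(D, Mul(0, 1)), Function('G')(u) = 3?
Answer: Rational(12449, 16604) ≈ 0.74976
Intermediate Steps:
Function('z')(D) = Rational(3, 4) (Function('z')(D) = Add(Rational(3, 4), Mul(Rational(1, 4), Mul(D, Mul(0, 1)))) = Add(Rational(3, 4), Mul(Rational(1, 4), Mul(D, 0))) = Add(Rational(3, 4), Mul(Rational(1, 4), 0)) = Add(Rational(3, 4), 0) = Rational(3, 4))
Add(Function('z')(Add(Add(Function('G')(2), 0), -75)), Mul(-1, Pow(4151, -1))) = Add(Rational(3, 4), Mul(-1, Pow(4151, -1))) = Add(Rational(3, 4), Mul(-1, Rational(1, 4151))) = Add(Rational(3, 4), Rational(-1, 4151)) = Rational(12449, 16604)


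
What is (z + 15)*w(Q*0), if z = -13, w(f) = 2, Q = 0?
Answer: 4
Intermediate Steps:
(z + 15)*w(Q*0) = (-13 + 15)*2 = 2*2 = 4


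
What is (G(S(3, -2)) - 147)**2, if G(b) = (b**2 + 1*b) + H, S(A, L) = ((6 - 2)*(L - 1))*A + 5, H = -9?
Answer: 599076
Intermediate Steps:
S(A, L) = 5 + A*(-4 + 4*L) (S(A, L) = (4*(-1 + L))*A + 5 = (-4 + 4*L)*A + 5 = A*(-4 + 4*L) + 5 = 5 + A*(-4 + 4*L))
G(b) = -9 + b + b**2 (G(b) = (b**2 + 1*b) - 9 = (b**2 + b) - 9 = (b + b**2) - 9 = -9 + b + b**2)
(G(S(3, -2)) - 147)**2 = ((-9 + (5 - 4*3 + 4*3*(-2)) + (5 - 4*3 + 4*3*(-2))**2) - 147)**2 = ((-9 + (5 - 12 - 24) + (5 - 12 - 24)**2) - 147)**2 = ((-9 - 31 + (-31)**2) - 147)**2 = ((-9 - 31 + 961) - 147)**2 = (921 - 147)**2 = 774**2 = 599076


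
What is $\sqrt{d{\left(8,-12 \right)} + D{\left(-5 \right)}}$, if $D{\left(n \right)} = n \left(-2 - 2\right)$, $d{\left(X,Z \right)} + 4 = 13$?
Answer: $\sqrt{29} \approx 5.3852$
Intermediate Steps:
$d{\left(X,Z \right)} = 9$ ($d{\left(X,Z \right)} = -4 + 13 = 9$)
$D{\left(n \right)} = - 4 n$ ($D{\left(n \right)} = n \left(-4\right) = - 4 n$)
$\sqrt{d{\left(8,-12 \right)} + D{\left(-5 \right)}} = \sqrt{9 - -20} = \sqrt{9 + 20} = \sqrt{29}$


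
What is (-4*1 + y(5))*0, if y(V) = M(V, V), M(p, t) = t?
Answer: 0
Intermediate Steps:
y(V) = V
(-4*1 + y(5))*0 = (-4*1 + 5)*0 = (-4 + 5)*0 = 1*0 = 0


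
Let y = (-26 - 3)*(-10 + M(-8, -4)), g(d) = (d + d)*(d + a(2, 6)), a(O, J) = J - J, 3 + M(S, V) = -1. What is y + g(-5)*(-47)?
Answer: -1944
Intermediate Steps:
M(S, V) = -4 (M(S, V) = -3 - 1 = -4)
a(O, J) = 0
g(d) = 2*d**2 (g(d) = (d + d)*(d + 0) = (2*d)*d = 2*d**2)
y = 406 (y = (-26 - 3)*(-10 - 4) = -29*(-14) = 406)
y + g(-5)*(-47) = 406 + (2*(-5)**2)*(-47) = 406 + (2*25)*(-47) = 406 + 50*(-47) = 406 - 2350 = -1944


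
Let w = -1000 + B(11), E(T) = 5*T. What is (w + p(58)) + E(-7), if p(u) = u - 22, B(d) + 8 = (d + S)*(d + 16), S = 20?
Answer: -170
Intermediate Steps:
B(d) = -8 + (16 + d)*(20 + d) (B(d) = -8 + (d + 20)*(d + 16) = -8 + (20 + d)*(16 + d) = -8 + (16 + d)*(20 + d))
w = -171 (w = -1000 + (312 + 11² + 36*11) = -1000 + (312 + 121 + 396) = -1000 + 829 = -171)
p(u) = -22 + u
(w + p(58)) + E(-7) = (-171 + (-22 + 58)) + 5*(-7) = (-171 + 36) - 35 = -135 - 35 = -170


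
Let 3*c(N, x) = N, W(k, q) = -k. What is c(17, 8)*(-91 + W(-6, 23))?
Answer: -1445/3 ≈ -481.67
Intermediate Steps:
c(N, x) = N/3
c(17, 8)*(-91 + W(-6, 23)) = ((⅓)*17)*(-91 - 1*(-6)) = 17*(-91 + 6)/3 = (17/3)*(-85) = -1445/3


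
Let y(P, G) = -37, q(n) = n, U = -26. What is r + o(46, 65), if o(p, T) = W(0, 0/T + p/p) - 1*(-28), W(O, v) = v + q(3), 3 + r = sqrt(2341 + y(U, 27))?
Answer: 77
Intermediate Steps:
r = 45 (r = -3 + sqrt(2341 - 37) = -3 + sqrt(2304) = -3 + 48 = 45)
W(O, v) = 3 + v (W(O, v) = v + 3 = 3 + v)
o(p, T) = 32 (o(p, T) = (3 + (0/T + p/p)) - 1*(-28) = (3 + (0 + 1)) + 28 = (3 + 1) + 28 = 4 + 28 = 32)
r + o(46, 65) = 45 + 32 = 77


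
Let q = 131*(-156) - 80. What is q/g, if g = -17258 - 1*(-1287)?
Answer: 20516/15971 ≈ 1.2846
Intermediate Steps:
q = -20516 (q = -20436 - 80 = -20516)
g = -15971 (g = -17258 + 1287 = -15971)
q/g = -20516/(-15971) = -20516*(-1/15971) = 20516/15971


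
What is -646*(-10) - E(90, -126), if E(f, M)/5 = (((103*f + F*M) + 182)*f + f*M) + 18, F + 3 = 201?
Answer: 7036270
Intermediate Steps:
F = 198 (F = -3 + 201 = 198)
E(f, M) = 90 + 5*M*f + 5*f*(182 + 103*f + 198*M) (E(f, M) = 5*((((103*f + 198*M) + 182)*f + f*M) + 18) = 5*(((182 + 103*f + 198*M)*f + M*f) + 18) = 5*((f*(182 + 103*f + 198*M) + M*f) + 18) = 5*((M*f + f*(182 + 103*f + 198*M)) + 18) = 5*(18 + M*f + f*(182 + 103*f + 198*M)) = 90 + 5*M*f + 5*f*(182 + 103*f + 198*M))
-646*(-10) - E(90, -126) = -646*(-10) - (90 + 515*90² + 910*90 + 995*(-126)*90) = 6460 - (90 + 515*8100 + 81900 - 11283300) = 6460 - (90 + 4171500 + 81900 - 11283300) = 6460 - 1*(-7029810) = 6460 + 7029810 = 7036270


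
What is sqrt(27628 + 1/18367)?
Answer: sqrt(9320214342059)/18367 ≈ 166.22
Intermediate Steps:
sqrt(27628 + 1/18367) = sqrt(507443477/18367) = sqrt(9320214342059)/18367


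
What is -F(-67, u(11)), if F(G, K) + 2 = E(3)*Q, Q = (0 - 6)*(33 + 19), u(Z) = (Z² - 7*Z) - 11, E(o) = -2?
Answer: -622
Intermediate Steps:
u(Z) = -11 + Z² - 7*Z
Q = -312 (Q = -6*52 = -312)
F(G, K) = 622 (F(G, K) = -2 - 2*(-312) = -2 + 624 = 622)
-F(-67, u(11)) = -1*622 = -622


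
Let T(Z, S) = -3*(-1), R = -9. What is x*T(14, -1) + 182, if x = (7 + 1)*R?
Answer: -34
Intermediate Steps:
T(Z, S) = 3
x = -72 (x = (7 + 1)*(-9) = 8*(-9) = -72)
x*T(14, -1) + 182 = -72*3 + 182 = -216 + 182 = -34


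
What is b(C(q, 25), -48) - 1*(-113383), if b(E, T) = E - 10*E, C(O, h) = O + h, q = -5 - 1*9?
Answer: 113284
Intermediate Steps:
q = -14 (q = -5 - 9 = -14)
b(E, T) = -9*E
b(C(q, 25), -48) - 1*(-113383) = -9*(-14 + 25) - 1*(-113383) = -9*11 + 113383 = -99 + 113383 = 113284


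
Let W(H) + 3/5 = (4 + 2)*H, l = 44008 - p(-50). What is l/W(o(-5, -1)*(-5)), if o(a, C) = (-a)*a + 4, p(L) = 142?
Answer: 73110/1049 ≈ 69.695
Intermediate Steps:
l = 43866 (l = 44008 - 1*142 = 44008 - 142 = 43866)
o(a, C) = 4 - a**2 (o(a, C) = -a**2 + 4 = 4 - a**2)
W(H) = -3/5 + 6*H (W(H) = -3/5 + (4 + 2)*H = -3/5 + 6*H)
l/W(o(-5, -1)*(-5)) = 43866/(-3/5 + 6*((4 - 1*(-5)**2)*(-5))) = 43866/(-3/5 + 6*((4 - 1*25)*(-5))) = 43866/(-3/5 + 6*((4 - 25)*(-5))) = 43866/(-3/5 + 6*(-21*(-5))) = 43866/(-3/5 + 6*105) = 43866/(-3/5 + 630) = 43866/(3147/5) = 43866*(5/3147) = 73110/1049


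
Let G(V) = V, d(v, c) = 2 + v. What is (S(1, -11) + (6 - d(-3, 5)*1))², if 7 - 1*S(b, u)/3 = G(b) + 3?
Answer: 256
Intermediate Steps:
S(b, u) = 12 - 3*b (S(b, u) = 21 - 3*(b + 3) = 21 - 3*(3 + b) = 21 + (-9 - 3*b) = 12 - 3*b)
(S(1, -11) + (6 - d(-3, 5)*1))² = ((12 - 3*1) + (6 - (2 - 3)*1))² = ((12 - 3) + (6 - 1*(-1)*1))² = (9 + (6 + 1*1))² = (9 + (6 + 1))² = (9 + 7)² = 16² = 256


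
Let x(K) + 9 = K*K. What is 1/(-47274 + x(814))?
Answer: 1/615313 ≈ 1.6252e-6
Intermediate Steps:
x(K) = -9 + K**2 (x(K) = -9 + K*K = -9 + K**2)
1/(-47274 + x(814)) = 1/(-47274 + (-9 + 814**2)) = 1/(-47274 + (-9 + 662596)) = 1/(-47274 + 662587) = 1/615313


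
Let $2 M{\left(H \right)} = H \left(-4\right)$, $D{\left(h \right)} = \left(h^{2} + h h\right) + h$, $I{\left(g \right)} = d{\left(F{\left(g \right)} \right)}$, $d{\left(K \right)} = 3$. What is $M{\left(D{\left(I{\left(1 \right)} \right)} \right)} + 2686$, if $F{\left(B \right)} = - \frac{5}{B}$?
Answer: $2644$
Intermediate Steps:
$I{\left(g \right)} = 3$
$D{\left(h \right)} = h + 2 h^{2}$ ($D{\left(h \right)} = \left(h^{2} + h^{2}\right) + h = 2 h^{2} + h = h + 2 h^{2}$)
$M{\left(H \right)} = - 2 H$ ($M{\left(H \right)} = \frac{H \left(-4\right)}{2} = \frac{\left(-4\right) H}{2} = - 2 H$)
$M{\left(D{\left(I{\left(1 \right)} \right)} \right)} + 2686 = - 2 \cdot 3 \left(1 + 2 \cdot 3\right) + 2686 = - 2 \cdot 3 \left(1 + 6\right) + 2686 = - 2 \cdot 3 \cdot 7 + 2686 = \left(-2\right) 21 + 2686 = -42 + 2686 = 2644$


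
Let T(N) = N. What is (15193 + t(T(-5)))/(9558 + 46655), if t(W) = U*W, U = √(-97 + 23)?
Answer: 15193/56213 - 5*I*√74/56213 ≈ 0.27028 - 0.00076515*I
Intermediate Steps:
U = I*√74 (U = √(-74) = I*√74 ≈ 8.6023*I)
t(W) = I*W*√74 (t(W) = (I*√74)*W = I*W*√74)
(15193 + t(T(-5)))/(9558 + 46655) = (15193 + I*(-5)*√74)/(9558 + 46655) = (15193 - 5*I*√74)/56213 = (15193 - 5*I*√74)*(1/56213) = 15193/56213 - 5*I*√74/56213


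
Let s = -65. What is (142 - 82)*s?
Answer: -3900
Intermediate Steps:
(142 - 82)*s = (142 - 82)*(-65) = 60*(-65) = -3900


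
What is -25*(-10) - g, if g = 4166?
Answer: -3916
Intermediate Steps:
-25*(-10) - g = -25*(-10) - 1*4166 = 250 - 4166 = -3916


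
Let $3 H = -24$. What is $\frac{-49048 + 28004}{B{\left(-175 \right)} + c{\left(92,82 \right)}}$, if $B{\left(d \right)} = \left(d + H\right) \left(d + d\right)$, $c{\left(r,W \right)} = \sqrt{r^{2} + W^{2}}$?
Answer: $- \frac{168483525}{512798414} + \frac{5261 \sqrt{3797}}{512798414} \approx -0.32792$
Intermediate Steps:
$H = -8$ ($H = \frac{1}{3} \left(-24\right) = -8$)
$c{\left(r,W \right)} = \sqrt{W^{2} + r^{2}}$
$B{\left(d \right)} = 2 d \left(-8 + d\right)$ ($B{\left(d \right)} = \left(d - 8\right) \left(d + d\right) = \left(-8 + d\right) 2 d = 2 d \left(-8 + d\right)$)
$\frac{-49048 + 28004}{B{\left(-175 \right)} + c{\left(92,82 \right)}} = \frac{-49048 + 28004}{2 \left(-175\right) \left(-8 - 175\right) + \sqrt{82^{2} + 92^{2}}} = - \frac{21044}{2 \left(-175\right) \left(-183\right) + \sqrt{6724 + 8464}} = - \frac{21044}{64050 + \sqrt{15188}} = - \frac{21044}{64050 + 2 \sqrt{3797}}$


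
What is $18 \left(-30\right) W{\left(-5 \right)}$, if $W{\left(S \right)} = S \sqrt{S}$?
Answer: $2700 i \sqrt{5} \approx 6037.4 i$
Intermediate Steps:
$W{\left(S \right)} = S^{\frac{3}{2}}$
$18 \left(-30\right) W{\left(-5 \right)} = 18 \left(-30\right) \left(-5\right)^{\frac{3}{2}} = - 540 \left(- 5 i \sqrt{5}\right) = 2700 i \sqrt{5}$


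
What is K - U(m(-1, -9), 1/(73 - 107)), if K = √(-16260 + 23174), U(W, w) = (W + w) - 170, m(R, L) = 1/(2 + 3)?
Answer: 28871/170 + √6914 ≈ 252.98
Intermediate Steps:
m(R, L) = ⅕ (m(R, L) = 1/5 = ⅕)
U(W, w) = -170 + W + w
K = √6914 ≈ 83.151
K - U(m(-1, -9), 1/(73 - 107)) = √6914 - (-170 + ⅕ + 1/(73 - 107)) = √6914 - (-170 + ⅕ + 1/(-34)) = √6914 - (-170 + ⅕ - 1/34) = √6914 - 1*(-28871/170) = √6914 + 28871/170 = 28871/170 + √6914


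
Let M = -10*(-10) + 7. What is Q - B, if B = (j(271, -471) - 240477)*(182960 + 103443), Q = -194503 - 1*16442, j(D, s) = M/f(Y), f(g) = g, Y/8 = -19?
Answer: 10468745384593/152 ≈ 6.8873e+10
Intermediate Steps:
Y = -152 (Y = 8*(-19) = -152)
M = 107 (M = 100 + 7 = 107)
j(D, s) = -107/152 (j(D, s) = 107/(-152) = 107*(-1/152) = -107/152)
Q = -210945 (Q = -194503 - 16442 = -210945)
B = -10468777448233/152 (B = (-107/152 - 240477)*(182960 + 103443) = -36552611/152*286403 = -10468777448233/152 ≈ -6.8873e+10)
Q - B = -210945 - 1*(-10468777448233/152) = -210945 + 10468777448233/152 = 10468745384593/152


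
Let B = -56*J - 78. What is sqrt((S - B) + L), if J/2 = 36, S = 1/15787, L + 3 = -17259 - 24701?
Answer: I*sqrt(9434079288970)/15787 ≈ 194.56*I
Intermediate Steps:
L = -41963 (L = -3 + (-17259 - 24701) = -3 - 41960 = -41963)
S = 1/15787 ≈ 6.3343e-5
J = 72 (J = 2*36 = 72)
B = -4110 (B = -56*72 - 78 = -4032 - 78 = -4110)
sqrt((S - B) + L) = sqrt((1/15787 - 1*(-4110)) - 41963) = sqrt((1/15787 + 4110) - 41963) = sqrt(64884571/15787 - 41963) = sqrt(-597585310/15787) = I*sqrt(9434079288970)/15787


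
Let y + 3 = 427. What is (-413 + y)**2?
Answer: 121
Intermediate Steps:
y = 424 (y = -3 + 427 = 424)
(-413 + y)**2 = (-413 + 424)**2 = 11**2 = 121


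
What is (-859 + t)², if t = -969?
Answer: 3341584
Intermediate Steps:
(-859 + t)² = (-859 - 969)² = (-1828)² = 3341584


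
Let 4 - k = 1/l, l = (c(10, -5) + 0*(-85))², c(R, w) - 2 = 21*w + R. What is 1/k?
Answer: 8649/34595 ≈ 0.25001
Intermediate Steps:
c(R, w) = 2 + R + 21*w (c(R, w) = 2 + (21*w + R) = 2 + (R + 21*w) = 2 + R + 21*w)
l = 8649 (l = ((2 + 10 + 21*(-5)) + 0*(-85))² = ((2 + 10 - 105) + 0)² = (-93 + 0)² = (-93)² = 8649)
k = 34595/8649 (k = 4 - 1/8649 = 34595/8649 ≈ 3.9999)
1/k = 1/(34595/8649) = 8649/34595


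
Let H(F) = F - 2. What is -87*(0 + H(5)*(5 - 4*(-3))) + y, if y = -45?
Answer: -4482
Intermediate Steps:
H(F) = -2 + F
-87*(0 + H(5)*(5 - 4*(-3))) + y = -87*(0 + (-2 + 5)*(5 - 4*(-3))) - 45 = -87*(0 + 3*(5 + 12)) - 45 = -87*(0 + 3*17) - 45 = -87*(0 + 51) - 45 = -87*51 - 45 = -4437 - 45 = -4482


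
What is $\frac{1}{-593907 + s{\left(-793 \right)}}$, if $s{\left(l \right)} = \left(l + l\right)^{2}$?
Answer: $\frac{1}{1921489} \approx 5.2043 \cdot 10^{-7}$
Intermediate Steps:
$s{\left(l \right)} = 4 l^{2}$ ($s{\left(l \right)} = \left(2 l\right)^{2} = 4 l^{2}$)
$\frac{1}{-593907 + s{\left(-793 \right)}} = \frac{1}{-593907 + 4 \left(-793\right)^{2}} = \frac{1}{-593907 + 4 \cdot 628849} = \frac{1}{-593907 + 2515396} = \frac{1}{1921489}$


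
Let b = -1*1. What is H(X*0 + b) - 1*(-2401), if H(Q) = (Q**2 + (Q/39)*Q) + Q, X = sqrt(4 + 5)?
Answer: 93640/39 ≈ 2401.0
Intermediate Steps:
b = -1
X = 3 (X = sqrt(9) = 3)
H(Q) = Q + 40*Q**2/39 (H(Q) = (Q**2 + (Q*(1/39))*Q) + Q = (Q**2 + (Q/39)*Q) + Q = (Q**2 + Q**2/39) + Q = 40*Q**2/39 + Q = Q + 40*Q**2/39)
H(X*0 + b) - 1*(-2401) = (3*0 - 1)*(39 + 40*(3*0 - 1))/39 - 1*(-2401) = (0 - 1)*(39 + 40*(0 - 1))/39 + 2401 = (1/39)*(-1)*(39 + 40*(-1)) + 2401 = (1/39)*(-1)*(39 - 40) + 2401 = (1/39)*(-1)*(-1) + 2401 = 1/39 + 2401 = 93640/39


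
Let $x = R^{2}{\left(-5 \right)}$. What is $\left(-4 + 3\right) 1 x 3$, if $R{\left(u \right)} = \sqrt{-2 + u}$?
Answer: $21$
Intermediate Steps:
$x = -7$ ($x = \left(\sqrt{-2 - 5}\right)^{2} = \left(\sqrt{-7}\right)^{2} = \left(i \sqrt{7}\right)^{2} = -7$)
$\left(-4 + 3\right) 1 x 3 = \left(-4 + 3\right) 1 \left(-7\right) 3 = \left(-1\right) 1 \left(-7\right) 3 = \left(-1\right) \left(-7\right) 3 = 7 \cdot 3 = 21$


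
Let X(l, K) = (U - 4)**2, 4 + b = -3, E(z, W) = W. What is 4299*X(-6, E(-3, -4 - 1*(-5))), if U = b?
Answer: 520179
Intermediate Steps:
b = -7 (b = -4 - 3 = -7)
U = -7
X(l, K) = 121 (X(l, K) = (-7 - 4)**2 = (-11)**2 = 121)
4299*X(-6, E(-3, -4 - 1*(-5))) = 4299*121 = 520179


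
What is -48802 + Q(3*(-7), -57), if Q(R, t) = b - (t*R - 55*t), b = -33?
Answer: -53167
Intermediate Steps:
Q(R, t) = -33 + 55*t - R*t (Q(R, t) = -33 - (t*R - 55*t) = -33 - (R*t - 55*t) = -33 - (-55*t + R*t) = -33 + (55*t - R*t) = -33 + 55*t - R*t)
-48802 + Q(3*(-7), -57) = -48802 + (-33 + 55*(-57) - 1*3*(-7)*(-57)) = -48802 + (-33 - 3135 - 1*(-21)*(-57)) = -48802 + (-33 - 3135 - 1197) = -48802 - 4365 = -53167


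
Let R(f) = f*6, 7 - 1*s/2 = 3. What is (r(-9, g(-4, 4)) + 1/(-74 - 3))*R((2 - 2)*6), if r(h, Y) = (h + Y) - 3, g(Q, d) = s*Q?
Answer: 0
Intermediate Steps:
s = 8 (s = 14 - 2*3 = 14 - 6 = 8)
g(Q, d) = 8*Q
r(h, Y) = -3 + Y + h (r(h, Y) = (Y + h) - 3 = -3 + Y + h)
R(f) = 6*f
(r(-9, g(-4, 4)) + 1/(-74 - 3))*R((2 - 2)*6) = ((-3 + 8*(-4) - 9) + 1/(-74 - 3))*(6*((2 - 2)*6)) = ((-3 - 32 - 9) + 1/(-77))*(6*(0*6)) = (-44 - 1/77)*(6*0) = -3389/77*0 = 0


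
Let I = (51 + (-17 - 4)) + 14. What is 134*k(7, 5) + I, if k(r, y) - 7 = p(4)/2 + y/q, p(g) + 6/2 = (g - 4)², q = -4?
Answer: 1227/2 ≈ 613.50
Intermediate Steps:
p(g) = -3 + (-4 + g)² (p(g) = -3 + (g - 4)² = -3 + (-4 + g)²)
I = 44 (I = (51 - 21) + 14 = 30 + 14 = 44)
k(r, y) = 11/2 - y/4 (k(r, y) = 7 + ((-3 + (-4 + 4)²)/2 + y/(-4)) = 7 + ((-3 + 0²)*(½) + y*(-¼)) = 7 + ((-3 + 0)*(½) - y/4) = 7 + (-3*½ - y/4) = 7 + (-3/2 - y/4) = 11/2 - y/4)
134*k(7, 5) + I = 134*(11/2 - ¼*5) + 44 = 134*(11/2 - 5/4) + 44 = 134*(17/4) + 44 = 1139/2 + 44 = 1227/2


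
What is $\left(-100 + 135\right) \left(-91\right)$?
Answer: $-3185$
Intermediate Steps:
$\left(-100 + 135\right) \left(-91\right) = 35 \left(-91\right) = -3185$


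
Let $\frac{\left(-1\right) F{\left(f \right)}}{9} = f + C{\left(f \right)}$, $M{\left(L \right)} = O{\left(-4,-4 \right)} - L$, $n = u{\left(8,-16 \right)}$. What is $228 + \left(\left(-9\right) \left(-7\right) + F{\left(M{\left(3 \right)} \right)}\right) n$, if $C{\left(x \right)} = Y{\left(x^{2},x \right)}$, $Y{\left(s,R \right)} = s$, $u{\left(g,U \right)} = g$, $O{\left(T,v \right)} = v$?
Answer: $-2292$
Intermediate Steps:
$n = 8$
$C{\left(x \right)} = x^{2}$
$M{\left(L \right)} = -4 - L$
$F{\left(f \right)} = - 9 f - 9 f^{2}$ ($F{\left(f \right)} = - 9 \left(f + f^{2}\right) = - 9 f - 9 f^{2}$)
$228 + \left(\left(-9\right) \left(-7\right) + F{\left(M{\left(3 \right)} \right)}\right) n = 228 + \left(\left(-9\right) \left(-7\right) + 9 \left(-4 - 3\right) \left(-1 - \left(-4 - 3\right)\right)\right) 8 = 228 + \left(63 + 9 \left(-4 - 3\right) \left(-1 - \left(-4 - 3\right)\right)\right) 8 = 228 + \left(63 + 9 \left(-7\right) \left(-1 - -7\right)\right) 8 = 228 + \left(63 + 9 \left(-7\right) \left(-1 + 7\right)\right) 8 = 228 + \left(63 + 9 \left(-7\right) 6\right) 8 = 228 + \left(63 - 378\right) 8 = 228 - 2520 = -2292$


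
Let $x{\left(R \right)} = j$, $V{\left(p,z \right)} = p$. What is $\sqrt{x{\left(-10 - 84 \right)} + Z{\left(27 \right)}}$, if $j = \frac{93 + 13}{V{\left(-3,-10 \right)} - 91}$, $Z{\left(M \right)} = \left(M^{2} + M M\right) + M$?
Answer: $\frac{\sqrt{3277874}}{47} \approx 38.521$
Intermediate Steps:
$Z{\left(M \right)} = M + 2 M^{2}$ ($Z{\left(M \right)} = \left(M^{2} + M^{2}\right) + M = 2 M^{2} + M = M + 2 M^{2}$)
$j = - \frac{53}{47}$ ($j = \frac{93 + 13}{-3 - 91} = \frac{106}{-94} = 106 \left(- \frac{1}{94}\right) = - \frac{53}{47} \approx -1.1277$)
$x{\left(R \right)} = - \frac{53}{47}$
$\sqrt{x{\left(-10 - 84 \right)} + Z{\left(27 \right)}} = \sqrt{- \frac{53}{47} + 27 \left(1 + 2 \cdot 27\right)} = \sqrt{- \frac{53}{47} + 27 \left(1 + 54\right)} = \sqrt{- \frac{53}{47} + 27 \cdot 55} = \sqrt{- \frac{53}{47} + 1485} = \sqrt{\frac{69742}{47}} = \frac{\sqrt{3277874}}{47}$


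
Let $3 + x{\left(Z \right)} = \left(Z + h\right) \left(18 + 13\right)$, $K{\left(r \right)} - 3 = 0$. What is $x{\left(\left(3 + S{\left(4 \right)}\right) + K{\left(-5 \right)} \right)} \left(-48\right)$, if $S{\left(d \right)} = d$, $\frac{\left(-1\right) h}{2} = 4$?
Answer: $-2832$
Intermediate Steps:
$h = -8$ ($h = \left(-2\right) 4 = -8$)
$K{\left(r \right)} = 3$ ($K{\left(r \right)} = 3 + 0 = 3$)
$x{\left(Z \right)} = -251 + 31 Z$ ($x{\left(Z \right)} = -3 + \left(Z - 8\right) \left(18 + 13\right) = -3 + \left(-8 + Z\right) 31 = -3 + \left(-248 + 31 Z\right) = -251 + 31 Z$)
$x{\left(\left(3 + S{\left(4 \right)}\right) + K{\left(-5 \right)} \right)} \left(-48\right) = \left(-251 + 31 \left(\left(3 + 4\right) + 3\right)\right) \left(-48\right) = \left(-251 + 31 \left(7 + 3\right)\right) \left(-48\right) = \left(-251 + 31 \cdot 10\right) \left(-48\right) = \left(-251 + 310\right) \left(-48\right) = 59 \left(-48\right) = -2832$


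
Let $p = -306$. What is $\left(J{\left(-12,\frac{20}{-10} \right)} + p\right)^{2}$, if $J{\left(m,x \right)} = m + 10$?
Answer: $94864$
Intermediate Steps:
$J{\left(m,x \right)} = 10 + m$
$\left(J{\left(-12,\frac{20}{-10} \right)} + p\right)^{2} = \left(\left(10 - 12\right) - 306\right)^{2} = \left(-2 - 306\right)^{2} = \left(-308\right)^{2} = 94864$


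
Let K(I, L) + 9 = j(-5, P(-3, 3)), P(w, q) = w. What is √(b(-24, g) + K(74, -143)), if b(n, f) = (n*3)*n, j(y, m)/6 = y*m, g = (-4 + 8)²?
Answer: 3*√201 ≈ 42.532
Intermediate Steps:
g = 16 (g = 4² = 16)
j(y, m) = 6*m*y (j(y, m) = 6*(y*m) = 6*(m*y) = 6*m*y)
K(I, L) = 81 (K(I, L) = -9 + 6*(-3)*(-5) = -9 + 90 = 81)
b(n, f) = 3*n² (b(n, f) = (3*n)*n = 3*n²)
√(b(-24, g) + K(74, -143)) = √(3*(-24)² + 81) = √(3*576 + 81) = √(1728 + 81) = √1809 = 3*√201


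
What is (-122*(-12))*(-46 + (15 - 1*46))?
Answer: -112728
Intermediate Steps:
(-122*(-12))*(-46 + (15 - 1*46)) = 1464*(-46 + (15 - 46)) = 1464*(-46 - 31) = 1464*(-77) = -112728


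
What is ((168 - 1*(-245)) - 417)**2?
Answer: 16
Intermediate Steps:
((168 - 1*(-245)) - 417)**2 = ((168 + 245) - 417)**2 = (413 - 417)**2 = (-4)**2 = 16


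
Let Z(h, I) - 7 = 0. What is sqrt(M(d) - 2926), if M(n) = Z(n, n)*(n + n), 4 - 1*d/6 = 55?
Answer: I*sqrt(7210) ≈ 84.912*I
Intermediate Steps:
d = -306 (d = 24 - 6*55 = 24 - 330 = -306)
Z(h, I) = 7 (Z(h, I) = 7 + 0 = 7)
M(n) = 14*n (M(n) = 7*(n + n) = 7*(2*n) = 14*n)
sqrt(M(d) - 2926) = sqrt(14*(-306) - 2926) = sqrt(-4284 - 2926) = sqrt(-7210) = I*sqrt(7210)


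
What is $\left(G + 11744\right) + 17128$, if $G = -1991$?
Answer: $26881$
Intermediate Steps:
$\left(G + 11744\right) + 17128 = \left(-1991 + 11744\right) + 17128 = 9753 + 17128 = 26881$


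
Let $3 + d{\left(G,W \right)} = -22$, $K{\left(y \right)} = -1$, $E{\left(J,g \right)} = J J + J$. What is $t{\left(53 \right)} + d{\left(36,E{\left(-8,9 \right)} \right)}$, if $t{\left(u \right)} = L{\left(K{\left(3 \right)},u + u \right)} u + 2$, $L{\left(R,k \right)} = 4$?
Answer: $189$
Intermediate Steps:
$E{\left(J,g \right)} = J + J^{2}$ ($E{\left(J,g \right)} = J^{2} + J = J + J^{2}$)
$d{\left(G,W \right)} = -25$ ($d{\left(G,W \right)} = -3 - 22 = -25$)
$t{\left(u \right)} = 2 + 4 u$ ($t{\left(u \right)} = 4 u + 2 = 2 + 4 u$)
$t{\left(53 \right)} + d{\left(36,E{\left(-8,9 \right)} \right)} = \left(2 + 4 \cdot 53\right) - 25 = \left(2 + 212\right) - 25 = 214 - 25 = 189$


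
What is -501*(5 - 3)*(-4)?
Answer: 4008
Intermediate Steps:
-501*(5 - 3)*(-4) = -1002*(-4) = -501*(-8) = 4008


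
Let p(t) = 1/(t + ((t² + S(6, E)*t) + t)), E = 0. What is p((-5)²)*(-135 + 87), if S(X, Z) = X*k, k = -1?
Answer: -16/175 ≈ -0.091429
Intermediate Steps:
S(X, Z) = -X (S(X, Z) = X*(-1) = -X)
p(t) = 1/(t² - 4*t) (p(t) = 1/(t + ((t² + (-1*6)*t) + t)) = 1/(t + ((t² - 6*t) + t)) = 1/(t + (t² - 5*t)) = 1/(t² - 4*t))
p((-5)²)*(-135 + 87) = (1/(((-5)²)*(-4 + (-5)²)))*(-135 + 87) = (1/(25*(-4 + 25)))*(-48) = ((1/25)/21)*(-48) = ((1/25)*(1/21))*(-48) = (1/525)*(-48) = -16/175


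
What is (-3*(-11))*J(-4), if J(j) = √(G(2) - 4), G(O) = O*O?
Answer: 0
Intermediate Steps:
G(O) = O²
J(j) = 0 (J(j) = √(2² - 4) = √(4 - 4) = √0 = 0)
(-3*(-11))*J(-4) = -3*(-11)*0 = 33*0 = 0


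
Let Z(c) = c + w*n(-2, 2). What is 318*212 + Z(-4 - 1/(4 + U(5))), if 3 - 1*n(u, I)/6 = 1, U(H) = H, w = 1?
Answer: 606815/9 ≈ 67424.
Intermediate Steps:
n(u, I) = 12 (n(u, I) = 18 - 6*1 = 18 - 6 = 12)
Z(c) = 12 + c (Z(c) = c + 1*12 = c + 12 = 12 + c)
318*212 + Z(-4 - 1/(4 + U(5))) = 318*212 + (12 + (-4 - 1/(4 + 5))) = 67416 + (12 + (-4 - 1/9)) = 67416 + (12 + (-4 - 1*⅑)) = 67416 + (12 + (-4 - ⅑)) = 67416 + (12 - 37/9) = 67416 + 71/9 = 606815/9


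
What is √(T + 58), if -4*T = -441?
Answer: √673/2 ≈ 12.971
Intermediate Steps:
T = 441/4 (T = -¼*(-441) = 441/4 ≈ 110.25)
√(T + 58) = √(441/4 + 58) = √(673/4) = √673/2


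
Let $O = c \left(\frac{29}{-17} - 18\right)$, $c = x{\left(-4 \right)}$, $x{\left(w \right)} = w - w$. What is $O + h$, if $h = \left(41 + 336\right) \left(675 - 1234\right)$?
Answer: $-210743$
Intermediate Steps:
$x{\left(w \right)} = 0$
$c = 0$
$h = -210743$ ($h = 377 \left(-559\right) = -210743$)
$O = 0$ ($O = 0 \left(\frac{29}{-17} - 18\right) = 0 \left(29 \left(- \frac{1}{17}\right) - 18\right) = 0 \left(- \frac{29}{17} - 18\right) = 0 \left(- \frac{335}{17}\right) = 0$)
$O + h = 0 - 210743 = -210743$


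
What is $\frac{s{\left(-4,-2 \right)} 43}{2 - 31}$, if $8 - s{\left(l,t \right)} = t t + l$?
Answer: $- \frac{344}{29} \approx -11.862$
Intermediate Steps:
$s{\left(l,t \right)} = 8 - l - t^{2}$ ($s{\left(l,t \right)} = 8 - \left(t t + l\right) = 8 - \left(t^{2} + l\right) = 8 - \left(l + t^{2}\right) = 8 - l - t^{2}$)
$\frac{s{\left(-4,-2 \right)} 43}{2 - 31} = \frac{\left(8 - -4 - \left(-2\right)^{2}\right) 43}{2 - 31} = \frac{\left(8 + 4 - 4\right) 43}{-29} = \left(8 + 4 - 4\right) 43 \left(- \frac{1}{29}\right) = 8 \cdot 43 \left(- \frac{1}{29}\right) = 344 \left(- \frac{1}{29}\right) = - \frac{344}{29}$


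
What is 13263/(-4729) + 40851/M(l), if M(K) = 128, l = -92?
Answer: 191486715/605312 ≈ 316.34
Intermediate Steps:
13263/(-4729) + 40851/M(l) = 13263/(-4729) + 40851/128 = 13263*(-1/4729) + 40851*(1/128) = -13263/4729 + 40851/128 = 191486715/605312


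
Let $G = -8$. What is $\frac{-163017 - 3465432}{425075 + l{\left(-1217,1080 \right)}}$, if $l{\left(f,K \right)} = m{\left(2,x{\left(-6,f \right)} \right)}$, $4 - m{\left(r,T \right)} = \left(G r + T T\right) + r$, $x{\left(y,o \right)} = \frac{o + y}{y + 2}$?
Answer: $- \frac{58055184}{5305759} \approx -10.942$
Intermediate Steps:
$x{\left(y,o \right)} = \frac{o + y}{2 + y}$
$m{\left(r,T \right)} = 4 - T^{2} + 7 r$ ($m{\left(r,T \right)} = 4 - \left(\left(- 8 r + T T\right) + r\right) = 4 - \left(\left(- 8 r + T^{2}\right) + r\right) = 4 - \left(\left(T^{2} - 8 r\right) + r\right) = 4 - \left(T^{2} - 7 r\right) = 4 - T^{2} + 7 r$)
$l{\left(f,K \right)} = 18 - \left(\frac{3}{2} - \frac{f}{4}\right)^{2}$ ($l{\left(f,K \right)} = 4 - \left(\frac{f - 6}{2 - 6}\right)^{2} + 7 \cdot 2 = 4 - \left(\frac{-6 + f}{-4}\right)^{2} + 14 = 4 - \left(- \frac{-6 + f}{4}\right)^{2} + 14 = 4 - \left(\frac{3}{2} - \frac{f}{4}\right)^{2} + 14 = 18 - \left(\frac{3}{2} - \frac{f}{4}\right)^{2}$)
$\frac{-163017 - 3465432}{425075 + l{\left(-1217,1080 \right)}} = \frac{-163017 - 3465432}{425075 + \left(18 - \frac{\left(-6 - 1217\right)^{2}}{16}\right)} = - \frac{3628449}{425075 + \left(18 - \frac{\left(-1223\right)^{2}}{16}\right)} = - \frac{3628449}{425075 + \left(18 - \frac{1495729}{16}\right)} = - \frac{3628449}{425075 - \frac{1495441}{16}} = - \frac{3628449}{\frac{5305759}{16}} = \left(-3628449\right) \frac{16}{5305759} = - \frac{58055184}{5305759}$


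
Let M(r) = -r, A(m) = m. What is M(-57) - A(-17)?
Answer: 74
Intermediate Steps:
M(-57) - A(-17) = -1*(-57) - 1*(-17) = 57 + 17 = 74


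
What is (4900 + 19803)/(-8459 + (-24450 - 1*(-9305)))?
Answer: -3529/3372 ≈ -1.0466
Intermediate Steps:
(4900 + 19803)/(-8459 + (-24450 - 1*(-9305))) = 24703/(-8459 + (-24450 + 9305)) = 24703/(-8459 - 15145) = 24703/(-23604) = 24703*(-1/23604) = -3529/3372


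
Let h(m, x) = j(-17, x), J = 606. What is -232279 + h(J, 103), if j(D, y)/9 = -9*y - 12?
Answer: -240730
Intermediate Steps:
j(D, y) = -108 - 81*y (j(D, y) = 9*(-9*y - 12) = 9*(-12 - 9*y) = -108 - 81*y)
h(m, x) = -108 - 81*x
-232279 + h(J, 103) = -232279 + (-108 - 81*103) = -232279 + (-108 - 8343) = -232279 - 8451 = -240730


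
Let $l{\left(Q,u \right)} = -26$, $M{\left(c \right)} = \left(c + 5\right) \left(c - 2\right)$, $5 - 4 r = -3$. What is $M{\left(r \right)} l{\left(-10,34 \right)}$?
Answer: $0$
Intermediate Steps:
$r = 2$ ($r = \frac{5}{4} - - \frac{3}{4} = \frac{5}{4} + \frac{3}{4} = 2$)
$M{\left(c \right)} = \left(-2 + c\right) \left(5 + c\right)$ ($M{\left(c \right)} = \left(5 + c\right) \left(-2 + c\right) = \left(-2 + c\right) \left(5 + c\right)$)
$M{\left(r \right)} l{\left(-10,34 \right)} = \left(-10 + 2^{2} + 3 \cdot 2\right) \left(-26\right) = \left(-10 + 4 + 6\right) \left(-26\right) = 0 \left(-26\right) = 0$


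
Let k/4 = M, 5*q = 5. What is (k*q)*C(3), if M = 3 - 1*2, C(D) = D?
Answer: 12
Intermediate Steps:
q = 1 (q = (1/5)*5 = 1)
M = 1 (M = 3 - 2 = 1)
k = 4 (k = 4*1 = 4)
(k*q)*C(3) = (4*1)*3 = 4*3 = 12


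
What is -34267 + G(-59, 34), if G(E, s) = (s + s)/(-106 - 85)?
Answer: -6545065/191 ≈ -34267.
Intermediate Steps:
G(E, s) = -2*s/191 (G(E, s) = (2*s)/(-191) = (2*s)*(-1/191) = -2*s/191)
-34267 + G(-59, 34) = -34267 - 2/191*34 = -34267 - 68/191 = -6545065/191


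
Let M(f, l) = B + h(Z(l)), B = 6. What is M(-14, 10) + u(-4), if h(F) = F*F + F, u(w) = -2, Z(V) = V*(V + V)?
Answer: 40204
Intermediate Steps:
Z(V) = 2*V² (Z(V) = V*(2*V) = 2*V²)
h(F) = F + F² (h(F) = F² + F = F + F²)
M(f, l) = 6 + 2*l²*(1 + 2*l²) (M(f, l) = 6 + (2*l²)*(1 + 2*l²) = 6 + 2*l²*(1 + 2*l²))
M(-14, 10) + u(-4) = (6 + 2*10² + 4*10⁴) - 2 = (6 + 2*100 + 4*10000) - 2 = (6 + 200 + 40000) - 2 = 40206 - 2 = 40204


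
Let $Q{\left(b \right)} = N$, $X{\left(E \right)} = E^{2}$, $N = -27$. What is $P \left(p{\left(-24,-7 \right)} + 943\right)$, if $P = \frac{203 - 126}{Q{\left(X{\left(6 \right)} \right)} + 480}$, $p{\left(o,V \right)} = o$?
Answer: $\frac{70763}{453} \approx 156.21$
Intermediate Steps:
$Q{\left(b \right)} = -27$
$P = \frac{77}{453}$ ($P = \frac{203 - 126}{-27 + 480} = \frac{77}{453} \approx 0.16998$)
$P \left(p{\left(-24,-7 \right)} + 943\right) = \frac{77 \left(-24 + 943\right)}{453} = \frac{77}{453} \cdot 919 = \frac{70763}{453}$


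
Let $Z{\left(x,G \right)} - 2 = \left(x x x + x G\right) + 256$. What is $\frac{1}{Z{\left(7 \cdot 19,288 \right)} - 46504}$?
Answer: $\frac{1}{2344695} \approx 4.2649 \cdot 10^{-7}$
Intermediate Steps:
$Z{\left(x,G \right)} = 258 + x^{3} + G x$ ($Z{\left(x,G \right)} = 2 + \left(\left(x x x + x G\right) + 256\right) = 2 + \left(\left(x^{2} x + G x\right) + 256\right) = 2 + \left(\left(x^{3} + G x\right) + 256\right) = 2 + \left(256 + x^{3} + G x\right) = 258 + x^{3} + G x$)
$\frac{1}{Z{\left(7 \cdot 19,288 \right)} - 46504} = \frac{1}{\left(258 + \left(7 \cdot 19\right)^{3} + 288 \cdot 7 \cdot 19\right) - 46504} = \frac{1}{\left(258 + 133^{3} + 288 \cdot 133\right) - 46504} = \frac{1}{\left(258 + 2352637 + 38304\right) - 46504} = \frac{1}{2391199 - 46504} = \frac{1}{2344695}$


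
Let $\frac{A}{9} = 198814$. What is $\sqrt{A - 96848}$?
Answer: $\sqrt{1692478} \approx 1301.0$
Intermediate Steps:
$A = 1789326$ ($A = 9 \cdot 198814 = 1789326$)
$\sqrt{A - 96848} = \sqrt{1789326 - 96848} = \sqrt{1692478}$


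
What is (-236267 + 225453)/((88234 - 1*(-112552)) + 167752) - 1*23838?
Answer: -4392609829/184269 ≈ -23838.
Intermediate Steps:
(-236267 + 225453)/((88234 - 1*(-112552)) + 167752) - 1*23838 = -10814/((88234 + 112552) + 167752) - 23838 = -10814/(200786 + 167752) - 23838 = -10814/368538 - 23838 = -10814*1/368538 - 23838 = -5407/184269 - 23838 = -4392609829/184269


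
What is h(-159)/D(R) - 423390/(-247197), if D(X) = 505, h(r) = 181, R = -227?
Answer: 86184869/41611495 ≈ 2.0712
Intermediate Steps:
h(-159)/D(R) - 423390/(-247197) = 181/505 - 423390/(-247197) = 181*(1/505) - 423390*(-1/247197) = 181/505 + 141130/82399 = 86184869/41611495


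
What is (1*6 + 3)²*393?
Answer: 31833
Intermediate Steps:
(1*6 + 3)²*393 = (6 + 3)²*393 = 9²*393 = 81*393 = 31833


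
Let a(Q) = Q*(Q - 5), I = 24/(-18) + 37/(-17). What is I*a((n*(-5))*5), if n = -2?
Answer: -134250/17 ≈ -7897.1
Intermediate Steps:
I = -179/51 (I = 24*(-1/18) + 37*(-1/17) = -4/3 - 37/17 = -179/51 ≈ -3.5098)
a(Q) = Q*(-5 + Q)
I*a((n*(-5))*5) = -179*-2*(-5)*5*(-5 - 2*(-5)*5)/51 = -179*10*5*(-5 + 10*5)/51 = -8950*(-5 + 50)/51 = -8950*45/51 = -179/51*2250 = -134250/17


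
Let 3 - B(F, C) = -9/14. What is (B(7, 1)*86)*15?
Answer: 32895/7 ≈ 4699.3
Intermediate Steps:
B(F, C) = 51/14 (B(F, C) = 3 - (-9)/14 = 3 - 1*(-9/14) = 3 + 9/14 = 51/14)
(B(7, 1)*86)*15 = ((51/14)*86)*15 = (2193/7)*15 = 32895/7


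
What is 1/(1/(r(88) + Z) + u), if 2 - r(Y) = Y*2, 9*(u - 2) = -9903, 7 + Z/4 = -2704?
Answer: -33054/36304313 ≈ -0.00091047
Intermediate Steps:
Z = -10844 (Z = -28 + 4*(-2704) = -28 - 10816 = -10844)
u = -3295/3 (u = 2 + (1/9)*(-9903) = 2 - 3301/3 = -3295/3 ≈ -1098.3)
r(Y) = 2 - 2*Y (r(Y) = 2 - Y*2 = 2 - 2*Y)
1/(1/(r(88) + Z) + u) = 1/(1/((2 - 2*88) - 10844) - 3295/3) = 1/(1/((2 - 176) - 10844) - 3295/3) = 1/(1/(-174 - 10844) - 3295/3) = 1/(1/(-11018) - 3295/3) = 1/(-1/11018 - 3295/3) = 1/(-36304313/33054) = -33054/36304313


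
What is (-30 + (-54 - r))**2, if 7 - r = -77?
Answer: 28224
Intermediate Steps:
r = 84 (r = 7 - 1*(-77) = 7 + 77 = 84)
(-30 + (-54 - r))**2 = (-30 + (-54 - 1*84))**2 = (-30 + (-54 - 84))**2 = (-30 - 138)**2 = (-168)**2 = 28224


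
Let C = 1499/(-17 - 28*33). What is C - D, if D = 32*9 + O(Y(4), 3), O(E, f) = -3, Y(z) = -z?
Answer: -269684/941 ≈ -286.59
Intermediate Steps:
C = -1499/941 (C = 1499/(-17 - 924) = 1499/(-941) = 1499*(-1/941) = -1499/941 ≈ -1.5930)
D = 285 (D = 32*9 - 3 = 288 - 3 = 285)
C - D = -1499/941 - 1*285 = -1499/941 - 285 = -269684/941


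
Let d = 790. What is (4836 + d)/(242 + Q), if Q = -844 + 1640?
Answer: 2813/519 ≈ 5.4200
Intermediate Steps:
Q = 796
(4836 + d)/(242 + Q) = (4836 + 790)/(242 + 796) = 5626/1038 = 5626*(1/1038) = 2813/519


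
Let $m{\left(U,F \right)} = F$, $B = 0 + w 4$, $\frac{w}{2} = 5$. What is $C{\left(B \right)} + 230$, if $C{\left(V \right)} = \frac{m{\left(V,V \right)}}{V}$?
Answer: $231$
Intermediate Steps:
$w = 10$ ($w = 2 \cdot 5 = 10$)
$B = 40$ ($B = 0 + 10 \cdot 4 = 0 + 40 = 40$)
$C{\left(V \right)} = 1$ ($C{\left(V \right)} = \frac{V}{V} = 1$)
$C{\left(B \right)} + 230 = 1 + 230 = 231$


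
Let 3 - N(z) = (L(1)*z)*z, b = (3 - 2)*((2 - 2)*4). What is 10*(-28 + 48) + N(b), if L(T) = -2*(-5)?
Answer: 203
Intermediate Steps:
L(T) = 10
b = 0 (b = 1*(0*4) = 1*0 = 0)
N(z) = 3 - 10*z**2 (N(z) = 3 - 10*z*z = 3 - 10*z**2)
10*(-28 + 48) + N(b) = 10*(-28 + 48) + (3 - 10*0**2) = 10*20 + (3 - 10*0) = 200 + (3 + 0) = 200 + 3 = 203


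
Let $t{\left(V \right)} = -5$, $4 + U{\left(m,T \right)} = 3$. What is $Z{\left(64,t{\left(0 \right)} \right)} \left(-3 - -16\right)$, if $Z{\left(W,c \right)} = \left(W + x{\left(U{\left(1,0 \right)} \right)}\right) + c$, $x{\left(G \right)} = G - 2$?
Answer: $728$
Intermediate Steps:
$U{\left(m,T \right)} = -1$ ($U{\left(m,T \right)} = -4 + 3 = -1$)
$x{\left(G \right)} = -2 + G$
$Z{\left(W,c \right)} = -3 + W + c$ ($Z{\left(W,c \right)} = \left(W - 3\right) + c = \left(-3 + W\right) + c = -3 + W + c$)
$Z{\left(64,t{\left(0 \right)} \right)} \left(-3 - -16\right) = \left(-3 + 64 - 5\right) \left(-3 - -16\right) = 56 \left(-3 + 16\right) = 56 \cdot 13 = 728$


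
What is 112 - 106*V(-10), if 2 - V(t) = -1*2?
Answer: -312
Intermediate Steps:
V(t) = 4 (V(t) = 2 - (-1)*2 = 2 - 1*(-2) = 2 + 2 = 4)
112 - 106*V(-10) = 112 - 106*4 = 112 - 424 = -312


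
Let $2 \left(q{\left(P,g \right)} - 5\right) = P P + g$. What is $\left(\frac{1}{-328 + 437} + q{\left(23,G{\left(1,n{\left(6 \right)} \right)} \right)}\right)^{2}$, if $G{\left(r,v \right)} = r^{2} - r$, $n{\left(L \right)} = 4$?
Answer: $\frac{3451915009}{47524} \approx 72635.0$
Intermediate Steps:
$q{\left(P,g \right)} = 5 + \frac{g}{2} + \frac{P^{2}}{2}$ ($q{\left(P,g \right)} = 5 + \frac{P P + g}{2} = 5 + \frac{P^{2} + g}{2} = 5 + \frac{g + P^{2}}{2} = 5 + \left(\frac{g}{2} + \frac{P^{2}}{2}\right) = 5 + \frac{g}{2} + \frac{P^{2}}{2}$)
$\left(\frac{1}{-328 + 437} + q{\left(23,G{\left(1,n{\left(6 \right)} \right)} \right)}\right)^{2} = \left(\frac{1}{-328 + 437} + \left(5 + \frac{1 \left(-1 + 1\right)}{2} + \frac{23^{2}}{2}\right)\right)^{2} = \left(\frac{1}{109} + \left(5 + \frac{1 \cdot 0}{2} + \frac{1}{2} \cdot 529\right)\right)^{2} = \left(\frac{1}{109} + \left(5 + \frac{1}{2} \cdot 0 + \frac{529}{2}\right)\right)^{2} = \left(\frac{1}{109} + \left(5 + 0 + \frac{529}{2}\right)\right)^{2} = \left(\frac{1}{109} + \frac{539}{2}\right)^{2} = \left(\frac{58753}{218}\right)^{2} = \frac{3451915009}{47524}$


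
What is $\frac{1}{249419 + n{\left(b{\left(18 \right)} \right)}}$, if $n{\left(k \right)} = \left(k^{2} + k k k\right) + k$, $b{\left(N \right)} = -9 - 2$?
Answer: $\frac{1}{248198} \approx 4.029 \cdot 10^{-6}$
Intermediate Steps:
$b{\left(N \right)} = -11$
$n{\left(k \right)} = k + k^{2} + k^{3}$ ($n{\left(k \right)} = \left(k^{2} + k^{2} k\right) + k = \left(k^{2} + k^{3}\right) + k = k + k^{2} + k^{3}$)
$\frac{1}{249419 + n{\left(b{\left(18 \right)} \right)}} = \frac{1}{249419 - 11 \left(1 - 11 + \left(-11\right)^{2}\right)} = \frac{1}{249419 - 11 \left(1 - 11 + 121\right)} = \frac{1}{249419 - 1221} = \frac{1}{248198}$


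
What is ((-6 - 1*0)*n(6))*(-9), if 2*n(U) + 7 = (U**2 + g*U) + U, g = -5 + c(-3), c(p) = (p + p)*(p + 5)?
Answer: -1809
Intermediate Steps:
c(p) = 2*p*(5 + p) (c(p) = (2*p)*(5 + p) = 2*p*(5 + p))
g = -17 (g = -5 + 2*(-3)*(5 - 3) = -5 + 2*(-3)*2 = -5 - 12 = -17)
n(U) = -7/2 + U**2/2 - 8*U (n(U) = -7/2 + ((U**2 - 17*U) + U)/2 = -7/2 + (U**2 - 16*U)/2 = -7/2 + (U**2/2 - 8*U) = -7/2 + U**2/2 - 8*U)
((-6 - 1*0)*n(6))*(-9) = ((-6 - 1*0)*(-7/2 + (1/2)*6**2 - 8*6))*(-9) = ((-6 + 0)*(-7/2 + (1/2)*36 - 48))*(-9) = -6*(-7/2 + 18 - 48)*(-9) = -6*(-67/2)*(-9) = 201*(-9) = -1809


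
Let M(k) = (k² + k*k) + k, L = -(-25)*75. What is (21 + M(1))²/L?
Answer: 192/625 ≈ 0.30720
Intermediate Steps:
L = 1875 (L = -1*(-1875) = 1875)
M(k) = k + 2*k² (M(k) = (k² + k²) + k = 2*k² + k = k + 2*k²)
(21 + M(1))²/L = (21 + 1*(1 + 2*1))²/1875 = (21 + 1*(1 + 2))²*(1/1875) = (21 + 1*3)²*(1/1875) = (21 + 3)²*(1/1875) = 24²*(1/1875) = 576*(1/1875) = 192/625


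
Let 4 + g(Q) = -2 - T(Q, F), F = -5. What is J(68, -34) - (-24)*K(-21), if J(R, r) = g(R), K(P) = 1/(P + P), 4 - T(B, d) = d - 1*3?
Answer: -130/7 ≈ -18.571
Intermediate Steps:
T(B, d) = 7 - d (T(B, d) = 4 - (d - 1*3) = 4 - (d - 3) = 4 - (-3 + d) = 4 + (3 - d) = 7 - d)
g(Q) = -18 (g(Q) = -4 + (-2 - (7 - 1*(-5))) = -4 + (-2 - (7 + 5)) = -4 + (-2 - 1*12) = -4 + (-2 - 12) = -4 - 14 = -18)
K(P) = 1/(2*P)
J(R, r) = -18
J(68, -34) - (-24)*K(-21) = -18 - (-24)*(½)/(-21) = -18 - (-24)*(½)*(-1/21) = -18 - (-24)*(-1)/42 = -18 - 1*4/7 = -18 - 4/7 = -130/7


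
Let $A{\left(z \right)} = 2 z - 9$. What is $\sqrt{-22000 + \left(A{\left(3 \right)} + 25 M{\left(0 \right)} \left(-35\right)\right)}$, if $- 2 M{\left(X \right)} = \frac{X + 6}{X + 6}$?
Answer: $\frac{i \sqrt{86262}}{2} \approx 146.85 i$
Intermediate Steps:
$A{\left(z \right)} = -9 + 2 z$
$M{\left(X \right)} = - \frac{1}{2}$ ($M{\left(X \right)} = - \frac{\left(X + 6\right) \frac{1}{X + 6}}{2} = - \frac{\left(6 + X\right) \frac{1}{6 + X}}{2} = \left(- \frac{1}{2}\right) 1 = - \frac{1}{2}$)
$\sqrt{-22000 + \left(A{\left(3 \right)} + 25 M{\left(0 \right)} \left(-35\right)\right)} = \sqrt{-22000 + \left(\left(-9 + 2 \cdot 3\right) + 25 \left(- \frac{1}{2}\right) \left(-35\right)\right)} = \sqrt{-22000 + \left(\left(-9 + 6\right) - - \frac{875}{2}\right)} = \sqrt{-22000 + \left(-3 + \frac{875}{2}\right)} = \sqrt{-22000 + \frac{869}{2}} = \sqrt{- \frac{43131}{2}} = \frac{i \sqrt{86262}}{2}$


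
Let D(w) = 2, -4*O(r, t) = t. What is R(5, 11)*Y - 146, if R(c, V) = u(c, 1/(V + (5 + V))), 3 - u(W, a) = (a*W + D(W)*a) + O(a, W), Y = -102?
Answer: -9955/18 ≈ -553.06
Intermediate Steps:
O(r, t) = -t/4
u(W, a) = 3 - 2*a + W/4 - W*a (u(W, a) = 3 - ((a*W + 2*a) - W/4) = 3 - ((W*a + 2*a) - W/4) = 3 - ((2*a + W*a) - W/4) = 3 - (2*a - W/4 + W*a) = 3 + (-2*a + W/4 - W*a) = 3 - 2*a + W/4 - W*a)
R(c, V) = 3 - 2/(5 + 2*V) + c/4 - c/(5 + 2*V) (R(c, V) = 3 - 2/(V + (5 + V)) + c/4 - c/(V + (5 + V)) = 3 - 2/(5 + 2*V) + c/4 - c/(5 + 2*V))
R(5, 11)*Y - 146 = ((52 + 5 + 24*11 + 2*11*5)/(4*(5 + 2*11)))*(-102) - 146 = ((52 + 5 + 264 + 110)/(4*(5 + 22)))*(-102) - 146 = ((¼)*431/27)*(-102) - 146 = ((¼)*(1/27)*431)*(-102) - 146 = (431/108)*(-102) - 146 = -7327/18 - 146 = -9955/18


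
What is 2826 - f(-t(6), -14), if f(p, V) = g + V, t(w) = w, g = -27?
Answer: 2867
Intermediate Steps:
f(p, V) = -27 + V
2826 - f(-t(6), -14) = 2826 - (-27 - 14) = 2826 - 1*(-41) = 2826 + 41 = 2867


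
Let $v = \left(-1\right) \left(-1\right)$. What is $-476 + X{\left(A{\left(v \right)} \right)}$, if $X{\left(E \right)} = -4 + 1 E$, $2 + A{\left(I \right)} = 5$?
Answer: $-477$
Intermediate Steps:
$v = 1$
$A{\left(I \right)} = 3$ ($A{\left(I \right)} = -2 + 5 = 3$)
$X{\left(E \right)} = -4 + E$
$-476 + X{\left(A{\left(v \right)} \right)} = -476 + \left(-4 + 3\right) = -476 - 1 = -477$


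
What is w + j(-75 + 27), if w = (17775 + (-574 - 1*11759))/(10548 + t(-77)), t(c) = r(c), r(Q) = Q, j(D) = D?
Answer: -497166/10471 ≈ -47.480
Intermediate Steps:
t(c) = c
w = 5442/10471 (w = (17775 + (-574 - 1*11759))/(10548 - 77) = (17775 + (-574 - 11759))/10471 = (17775 - 12333)*(1/10471) = 5442*(1/10471) = 5442/10471 ≈ 0.51972)
w + j(-75 + 27) = 5442/10471 + (-75 + 27) = 5442/10471 - 48 = -497166/10471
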